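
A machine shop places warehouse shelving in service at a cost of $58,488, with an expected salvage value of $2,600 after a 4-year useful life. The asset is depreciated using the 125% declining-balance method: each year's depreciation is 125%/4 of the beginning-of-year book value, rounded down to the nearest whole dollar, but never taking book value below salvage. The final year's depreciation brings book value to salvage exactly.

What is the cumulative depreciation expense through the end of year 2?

Depreciable base = $58,488 − $2,600 = $55,888.
Year 1: ⌊$58,488 × 125%/4⌋ = $18,277. Book value $40,211.
Year 2: ⌊$40,211 × 125%/4⌋ = $12,565. Book value $27,646.
Accumulated through year 2 = $58,488 − $27,646 = $30,842.

$30,842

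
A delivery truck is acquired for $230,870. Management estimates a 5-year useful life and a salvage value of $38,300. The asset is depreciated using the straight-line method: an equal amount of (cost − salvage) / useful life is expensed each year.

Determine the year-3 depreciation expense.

Depreciable base = $230,870 − $38,300 = $192,570.
Annual expense = $192,570 / 5 = $38,514.

$38,514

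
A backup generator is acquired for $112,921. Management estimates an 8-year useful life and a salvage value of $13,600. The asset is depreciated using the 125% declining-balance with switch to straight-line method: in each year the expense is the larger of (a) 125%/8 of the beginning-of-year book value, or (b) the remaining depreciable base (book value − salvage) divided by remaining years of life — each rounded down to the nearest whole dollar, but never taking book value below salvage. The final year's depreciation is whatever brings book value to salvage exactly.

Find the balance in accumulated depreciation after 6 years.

Depreciable base = $112,921 − $13,600 = $99,321.
Year 1: DB = ⌊$112,921 × 125%/8⌋ = $17,643; SL = ⌊$99,321/8⌋ = $12,415 → take DB $17,643. Book value $95,278.
Year 2: DB = ⌊$95,278 × 125%/8⌋ = $14,887; SL = ⌊$81,678/7⌋ = $11,668 → take DB $14,887. Book value $80,391.
Year 3: DB = ⌊$80,391 × 125%/8⌋ = $12,561; SL = ⌊$66,791/6⌋ = $11,131 → take DB $12,561. Book value $67,830.
Year 4: DB = ⌊$67,830 × 125%/8⌋ = $10,598; SL = ⌊$54,230/5⌋ = $10,846 → take SL $10,846. Book value $56,984.
Year 5: DB = ⌊$56,984 × 125%/8⌋ = $8,903; SL = ⌊$43,384/4⌋ = $10,846 → take SL $10,846. Book value $46,138.
Year 6: DB = ⌊$46,138 × 125%/8⌋ = $7,209; SL = ⌊$32,538/3⌋ = $10,846 → take SL $10,846. Book value $35,292.
Accumulated through year 6 = $112,921 − $35,292 = $77,629.

$77,629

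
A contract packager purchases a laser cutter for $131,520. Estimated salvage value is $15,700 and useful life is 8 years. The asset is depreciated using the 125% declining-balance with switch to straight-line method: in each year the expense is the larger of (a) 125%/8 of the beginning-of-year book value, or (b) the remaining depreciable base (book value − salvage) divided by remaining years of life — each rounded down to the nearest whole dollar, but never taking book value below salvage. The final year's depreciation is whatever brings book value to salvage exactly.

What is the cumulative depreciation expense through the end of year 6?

Depreciable base = $131,520 − $15,700 = $115,820.
Year 1: DB = ⌊$131,520 × 125%/8⌋ = $20,550; SL = ⌊$115,820/8⌋ = $14,477 → take DB $20,550. Book value $110,970.
Year 2: DB = ⌊$110,970 × 125%/8⌋ = $17,339; SL = ⌊$95,270/7⌋ = $13,610 → take DB $17,339. Book value $93,631.
Year 3: DB = ⌊$93,631 × 125%/8⌋ = $14,629; SL = ⌊$77,931/6⌋ = $12,988 → take DB $14,629. Book value $79,002.
Year 4: DB = ⌊$79,002 × 125%/8⌋ = $12,344; SL = ⌊$63,302/5⌋ = $12,660 → take SL $12,660. Book value $66,342.
Year 5: DB = ⌊$66,342 × 125%/8⌋ = $10,365; SL = ⌊$50,642/4⌋ = $12,660 → take SL $12,660. Book value $53,682.
Year 6: DB = ⌊$53,682 × 125%/8⌋ = $8,387; SL = ⌊$37,982/3⌋ = $12,660 → take SL $12,660. Book value $41,022.
Accumulated through year 6 = $131,520 − $41,022 = $90,498.

$90,498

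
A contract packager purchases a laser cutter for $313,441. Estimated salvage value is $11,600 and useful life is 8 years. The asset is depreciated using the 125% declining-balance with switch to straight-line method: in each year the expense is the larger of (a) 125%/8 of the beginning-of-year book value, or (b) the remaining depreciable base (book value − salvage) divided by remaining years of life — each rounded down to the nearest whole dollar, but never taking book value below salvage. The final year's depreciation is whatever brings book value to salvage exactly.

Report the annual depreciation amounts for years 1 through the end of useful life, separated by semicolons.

$48,975; $41,322; $35,257; $35,257; $35,257; $35,257; $35,258; $35,258

Depreciable base = $313,441 − $11,600 = $301,841.
Year 1: DB = ⌊$313,441 × 125%/8⌋ = $48,975; SL = ⌊$301,841/8⌋ = $37,730 → take DB $48,975. Book value $264,466.
Year 2: DB = ⌊$264,466 × 125%/8⌋ = $41,322; SL = ⌊$252,866/7⌋ = $36,123 → take DB $41,322. Book value $223,144.
Year 3: DB = ⌊$223,144 × 125%/8⌋ = $34,866; SL = ⌊$211,544/6⌋ = $35,257 → take SL $35,257. Book value $187,887.
Year 4: DB = ⌊$187,887 × 125%/8⌋ = $29,357; SL = ⌊$176,287/5⌋ = $35,257 → take SL $35,257. Book value $152,630.
Year 5: DB = ⌊$152,630 × 125%/8⌋ = $23,848; SL = ⌊$141,030/4⌋ = $35,257 → take SL $35,257. Book value $117,373.
Year 6: DB = ⌊$117,373 × 125%/8⌋ = $18,339; SL = ⌊$105,773/3⌋ = $35,257 → take SL $35,257. Book value $82,116.
Year 7: DB = ⌊$82,116 × 125%/8⌋ = $12,830; SL = ⌊$70,516/2⌋ = $35,258 → take SL $35,258. Book value $46,858.
Year 8 (final): $46,858 − $11,600 = $35,258. Book value $11,600.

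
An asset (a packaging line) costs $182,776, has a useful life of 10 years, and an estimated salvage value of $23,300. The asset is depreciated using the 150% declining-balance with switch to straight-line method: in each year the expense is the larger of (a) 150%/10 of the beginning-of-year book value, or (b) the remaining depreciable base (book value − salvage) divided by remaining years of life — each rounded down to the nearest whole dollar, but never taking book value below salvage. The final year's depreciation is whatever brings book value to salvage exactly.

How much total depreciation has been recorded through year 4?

Depreciable base = $182,776 − $23,300 = $159,476.
Year 1: DB = ⌊$182,776 × 150%/10⌋ = $27,416; SL = ⌊$159,476/10⌋ = $15,947 → take DB $27,416. Book value $155,360.
Year 2: DB = ⌊$155,360 × 150%/10⌋ = $23,304; SL = ⌊$132,060/9⌋ = $14,673 → take DB $23,304. Book value $132,056.
Year 3: DB = ⌊$132,056 × 150%/10⌋ = $19,808; SL = ⌊$108,756/8⌋ = $13,594 → take DB $19,808. Book value $112,248.
Year 4: DB = ⌊$112,248 × 150%/10⌋ = $16,837; SL = ⌊$88,948/7⌋ = $12,706 → take DB $16,837. Book value $95,411.
Accumulated through year 4 = $182,776 − $95,411 = $87,365.

$87,365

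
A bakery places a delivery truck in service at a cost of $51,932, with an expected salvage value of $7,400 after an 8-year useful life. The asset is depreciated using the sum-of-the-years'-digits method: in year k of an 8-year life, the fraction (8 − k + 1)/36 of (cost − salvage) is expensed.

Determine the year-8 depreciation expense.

$1,237

Depreciable base = $51,932 − $7,400 = $44,532.
Sum of the years' digits = 8+7+6+5+4+3+2+1 = 36.
Year 1: $44,532 × 8/36 = $9,896. Book value $42,036.
Year 2: $44,532 × 7/36 = $8,659. Book value $33,377.
Year 3: $44,532 × 6/36 = $7,422. Book value $25,955.
Year 4: $44,532 × 5/36 = $6,185. Book value $19,770.
Year 5: $44,532 × 4/36 = $4,948. Book value $14,822.
Year 6: $44,532 × 3/36 = $3,711. Book value $11,111.
Year 7: $44,532 × 2/36 = $2,474. Book value $8,637.
Year 8: $44,532 × 1/36 = $1,237. Book value $7,400.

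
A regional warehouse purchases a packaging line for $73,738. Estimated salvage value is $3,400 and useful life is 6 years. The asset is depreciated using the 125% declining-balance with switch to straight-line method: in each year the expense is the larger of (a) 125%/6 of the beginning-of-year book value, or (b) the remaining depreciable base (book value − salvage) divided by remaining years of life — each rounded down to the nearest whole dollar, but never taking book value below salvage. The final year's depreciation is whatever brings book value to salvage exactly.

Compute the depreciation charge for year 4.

Depreciable base = $73,738 − $3,400 = $70,338.
Year 1: DB = ⌊$73,738 × 125%/6⌋ = $15,362; SL = ⌊$70,338/6⌋ = $11,723 → take DB $15,362. Book value $58,376.
Year 2: DB = ⌊$58,376 × 125%/6⌋ = $12,161; SL = ⌊$54,976/5⌋ = $10,995 → take DB $12,161. Book value $46,215.
Year 3: DB = ⌊$46,215 × 125%/6⌋ = $9,628; SL = ⌊$42,815/4⌋ = $10,703 → take SL $10,703. Book value $35,512.
Year 4: DB = ⌊$35,512 × 125%/6⌋ = $7,398; SL = ⌊$32,112/3⌋ = $10,704 → take SL $10,704. Book value $24,808.

$10,704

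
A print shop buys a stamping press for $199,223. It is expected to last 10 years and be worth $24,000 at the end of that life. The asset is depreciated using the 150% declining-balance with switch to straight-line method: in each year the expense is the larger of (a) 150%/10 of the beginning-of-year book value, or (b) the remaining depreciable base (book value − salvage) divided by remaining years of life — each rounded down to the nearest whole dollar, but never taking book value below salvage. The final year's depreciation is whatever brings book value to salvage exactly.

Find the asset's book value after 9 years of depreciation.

$36,785

Depreciable base = $199,223 − $24,000 = $175,223.
Year 1: DB = ⌊$199,223 × 150%/10⌋ = $29,883; SL = ⌊$175,223/10⌋ = $17,522 → take DB $29,883. Book value $169,340.
Year 2: DB = ⌊$169,340 × 150%/10⌋ = $25,401; SL = ⌊$145,340/9⌋ = $16,148 → take DB $25,401. Book value $143,939.
Year 3: DB = ⌊$143,939 × 150%/10⌋ = $21,590; SL = ⌊$119,939/8⌋ = $14,992 → take DB $21,590. Book value $122,349.
Year 4: DB = ⌊$122,349 × 150%/10⌋ = $18,352; SL = ⌊$98,349/7⌋ = $14,049 → take DB $18,352. Book value $103,997.
Year 5: DB = ⌊$103,997 × 150%/10⌋ = $15,599; SL = ⌊$79,997/6⌋ = $13,332 → take DB $15,599. Book value $88,398.
Year 6: DB = ⌊$88,398 × 150%/10⌋ = $13,259; SL = ⌊$64,398/5⌋ = $12,879 → take DB $13,259. Book value $75,139.
Year 7: DB = ⌊$75,139 × 150%/10⌋ = $11,270; SL = ⌊$51,139/4⌋ = $12,784 → take SL $12,784. Book value $62,355.
Year 8: DB = ⌊$62,355 × 150%/10⌋ = $9,353; SL = ⌊$38,355/3⌋ = $12,785 → take SL $12,785. Book value $49,570.
Year 9: DB = ⌊$49,570 × 150%/10⌋ = $7,435; SL = ⌊$25,570/2⌋ = $12,785 → take SL $12,785. Book value $36,785.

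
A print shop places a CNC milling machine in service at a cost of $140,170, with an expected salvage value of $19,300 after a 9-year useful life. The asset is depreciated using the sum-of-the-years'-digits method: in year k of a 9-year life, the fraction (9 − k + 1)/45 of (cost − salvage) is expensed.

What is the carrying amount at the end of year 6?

Depreciable base = $140,170 − $19,300 = $120,870.
Sum of the years' digits = 9+8+7+6+5+4+3+2+1 = 45.
Year 1: $120,870 × 9/45 = $24,174. Book value $115,996.
Year 2: $120,870 × 8/45 = $21,488. Book value $94,508.
Year 3: $120,870 × 7/45 = $18,802. Book value $75,706.
Year 4: $120,870 × 6/45 = $16,116. Book value $59,590.
Year 5: $120,870 × 5/45 = $13,430. Book value $46,160.
Year 6: $120,870 × 4/45 = $10,744. Book value $35,416.

$35,416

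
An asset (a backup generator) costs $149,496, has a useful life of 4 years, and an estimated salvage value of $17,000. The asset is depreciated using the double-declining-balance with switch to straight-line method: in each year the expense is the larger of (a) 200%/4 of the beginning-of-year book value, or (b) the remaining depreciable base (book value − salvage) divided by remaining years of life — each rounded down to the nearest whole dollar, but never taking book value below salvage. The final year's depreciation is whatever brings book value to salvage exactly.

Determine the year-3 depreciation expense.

$18,687

Depreciable base = $149,496 − $17,000 = $132,496.
Year 1: DB = ⌊$149,496 × 200%/4⌋ = $74,748; SL = ⌊$132,496/4⌋ = $33,124 → take DB $74,748. Book value $74,748.
Year 2: DB = ⌊$74,748 × 200%/4⌋ = $37,374; SL = ⌊$57,748/3⌋ = $19,249 → take DB $37,374. Book value $37,374.
Year 3: DB = ⌊$37,374 × 200%/4⌋ = $18,687; SL = ⌊$20,374/2⌋ = $10,187 → take DB $18,687. Book value $18,687.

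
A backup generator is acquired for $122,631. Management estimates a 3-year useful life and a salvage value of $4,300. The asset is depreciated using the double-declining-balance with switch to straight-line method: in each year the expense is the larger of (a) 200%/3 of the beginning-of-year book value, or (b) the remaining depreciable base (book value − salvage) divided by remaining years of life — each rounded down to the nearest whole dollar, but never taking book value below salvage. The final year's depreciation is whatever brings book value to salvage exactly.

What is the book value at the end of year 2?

$13,626

Depreciable base = $122,631 − $4,300 = $118,331.
Year 1: DB = ⌊$122,631 × 200%/3⌋ = $81,754; SL = ⌊$118,331/3⌋ = $39,443 → take DB $81,754. Book value $40,877.
Year 2: DB = ⌊$40,877 × 200%/3⌋ = $27,251; SL = ⌊$36,577/2⌋ = $18,288 → take DB $27,251. Book value $13,626.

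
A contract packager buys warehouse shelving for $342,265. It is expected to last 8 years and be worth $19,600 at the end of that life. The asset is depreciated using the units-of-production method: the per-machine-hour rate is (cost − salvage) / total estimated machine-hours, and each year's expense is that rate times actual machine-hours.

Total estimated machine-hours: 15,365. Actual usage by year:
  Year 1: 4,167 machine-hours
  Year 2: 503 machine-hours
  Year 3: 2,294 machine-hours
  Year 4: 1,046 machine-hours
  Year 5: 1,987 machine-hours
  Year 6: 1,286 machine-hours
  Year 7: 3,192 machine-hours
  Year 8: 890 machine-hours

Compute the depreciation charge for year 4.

Depreciable base = $342,265 − $19,600 = $322,665.
Rate = $322,665 / 15,365 machine-hours = $21 per machine-hour.
Year 1: 4,167 × $21 = $87,507. Book value $254,758.
Year 2: 503 × $21 = $10,563. Book value $244,195.
Year 3: 2,294 × $21 = $48,174. Book value $196,021.
Year 4: 1,046 × $21 = $21,966. Book value $174,055.

$21,966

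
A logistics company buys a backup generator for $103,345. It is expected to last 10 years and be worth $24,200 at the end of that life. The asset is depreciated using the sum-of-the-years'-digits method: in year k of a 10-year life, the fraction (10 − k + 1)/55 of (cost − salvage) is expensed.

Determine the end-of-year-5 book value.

Depreciable base = $103,345 − $24,200 = $79,145.
Sum of the years' digits = 10+9+8+7+6+5+4+3+2+1 = 55.
Year 1: $79,145 × 10/55 = $14,390. Book value $88,955.
Year 2: $79,145 × 9/55 = $12,951. Book value $76,004.
Year 3: $79,145 × 8/55 = $11,512. Book value $64,492.
Year 4: $79,145 × 7/55 = $10,073. Book value $54,419.
Year 5: $79,145 × 6/55 = $8,634. Book value $45,785.

$45,785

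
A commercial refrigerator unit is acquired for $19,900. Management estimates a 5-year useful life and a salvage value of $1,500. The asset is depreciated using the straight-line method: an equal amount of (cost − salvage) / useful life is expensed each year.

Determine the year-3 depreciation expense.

Depreciable base = $19,900 − $1,500 = $18,400.
Annual expense = $18,400 / 5 = $3,680.

$3,680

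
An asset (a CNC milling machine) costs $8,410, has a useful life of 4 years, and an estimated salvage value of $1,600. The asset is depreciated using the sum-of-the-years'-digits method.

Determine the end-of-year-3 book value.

Depreciable base = $8,410 − $1,600 = $6,810.
Sum of the years' digits = 4+3+2+1 = 10.
Year 1: $6,810 × 4/10 = $2,724. Book value $5,686.
Year 2: $6,810 × 3/10 = $2,043. Book value $3,643.
Year 3: $6,810 × 2/10 = $1,362. Book value $2,281.

$2,281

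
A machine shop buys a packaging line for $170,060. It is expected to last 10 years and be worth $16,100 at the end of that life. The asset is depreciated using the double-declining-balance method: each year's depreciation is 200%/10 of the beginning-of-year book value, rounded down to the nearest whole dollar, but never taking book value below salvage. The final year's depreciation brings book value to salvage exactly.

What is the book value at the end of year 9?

Depreciable base = $170,060 − $16,100 = $153,960.
Year 1: ⌊$170,060 × 200%/10⌋ = $34,012. Book value $136,048.
Year 2: ⌊$136,048 × 200%/10⌋ = $27,209. Book value $108,839.
Year 3: ⌊$108,839 × 200%/10⌋ = $21,767. Book value $87,072.
Year 4: ⌊$87,072 × 200%/10⌋ = $17,414. Book value $69,658.
Year 5: ⌊$69,658 × 200%/10⌋ = $13,931. Book value $55,727.
Year 6: ⌊$55,727 × 200%/10⌋ = $11,145. Book value $44,582.
Year 7: ⌊$44,582 × 200%/10⌋ = $8,916. Book value $35,666.
Year 8: ⌊$35,666 × 200%/10⌋ = $7,133. Book value $28,533.
Year 9: ⌊$28,533 × 200%/10⌋ = $5,706. Book value $22,827.

$22,827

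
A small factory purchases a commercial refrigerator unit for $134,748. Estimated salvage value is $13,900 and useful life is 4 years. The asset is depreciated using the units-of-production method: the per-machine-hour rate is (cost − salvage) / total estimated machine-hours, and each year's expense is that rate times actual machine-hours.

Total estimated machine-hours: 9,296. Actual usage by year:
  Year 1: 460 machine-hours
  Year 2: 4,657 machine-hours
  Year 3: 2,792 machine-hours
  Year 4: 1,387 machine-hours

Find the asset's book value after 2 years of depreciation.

Depreciable base = $134,748 − $13,900 = $120,848.
Rate = $120,848 / 9,296 machine-hours = $13 per machine-hour.
Year 1: 460 × $13 = $5,980. Book value $128,768.
Year 2: 4,657 × $13 = $60,541. Book value $68,227.

$68,227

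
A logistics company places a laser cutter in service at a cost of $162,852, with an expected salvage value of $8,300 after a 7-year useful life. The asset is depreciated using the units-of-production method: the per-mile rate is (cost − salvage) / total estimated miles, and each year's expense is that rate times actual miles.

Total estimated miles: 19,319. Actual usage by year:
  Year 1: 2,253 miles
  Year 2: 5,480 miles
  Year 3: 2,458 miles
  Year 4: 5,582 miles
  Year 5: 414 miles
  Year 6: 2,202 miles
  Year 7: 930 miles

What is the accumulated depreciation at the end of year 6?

Depreciable base = $162,852 − $8,300 = $154,552.
Rate = $154,552 / 19,319 miles = $8 per mile.
Year 1: 2,253 × $8 = $18,024. Book value $144,828.
Year 2: 5,480 × $8 = $43,840. Book value $100,988.
Year 3: 2,458 × $8 = $19,664. Book value $81,324.
Year 4: 5,582 × $8 = $44,656. Book value $36,668.
Year 5: 414 × $8 = $3,312. Book value $33,356.
Year 6: 2,202 × $8 = $17,616. Book value $15,740.
Accumulated through year 6 = $162,852 − $15,740 = $147,112.

$147,112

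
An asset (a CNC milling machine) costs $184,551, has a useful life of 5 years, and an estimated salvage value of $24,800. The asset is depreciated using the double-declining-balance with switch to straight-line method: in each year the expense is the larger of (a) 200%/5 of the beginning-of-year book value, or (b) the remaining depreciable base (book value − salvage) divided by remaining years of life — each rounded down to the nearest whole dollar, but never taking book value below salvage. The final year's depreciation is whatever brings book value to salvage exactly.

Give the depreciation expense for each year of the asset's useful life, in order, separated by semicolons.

$73,820; $44,292; $26,575; $15,064; $0

Depreciable base = $184,551 − $24,800 = $159,751.
Year 1: DB = ⌊$184,551 × 200%/5⌋ = $73,820; SL = ⌊$159,751/5⌋ = $31,950 → take DB $73,820. Book value $110,731.
Year 2: DB = ⌊$110,731 × 200%/5⌋ = $44,292; SL = ⌊$85,931/4⌋ = $21,482 → take DB $44,292. Book value $66,439.
Year 3: DB = ⌊$66,439 × 200%/5⌋ = $26,575; SL = ⌊$41,639/3⌋ = $13,879 → take DB $26,575. Book value $39,864.
Year 4: DB = ⌊$39,864 × 200%/5⌋ = $15,945; SL = ⌊$15,064/2⌋ = $7,532 → take DB $15,945, capped at $15,064. Book value $24,800.
Year 5 (final): $24,800 − $24,800 = $0. Book value $24,800.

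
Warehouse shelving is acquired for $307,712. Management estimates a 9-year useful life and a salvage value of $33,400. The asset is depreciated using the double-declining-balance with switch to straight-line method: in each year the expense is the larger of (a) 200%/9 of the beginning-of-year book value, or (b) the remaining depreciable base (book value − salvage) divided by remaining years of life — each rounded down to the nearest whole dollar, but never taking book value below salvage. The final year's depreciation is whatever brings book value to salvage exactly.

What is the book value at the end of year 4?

$112,609

Depreciable base = $307,712 − $33,400 = $274,312.
Year 1: DB = ⌊$307,712 × 200%/9⌋ = $68,380; SL = ⌊$274,312/9⌋ = $30,479 → take DB $68,380. Book value $239,332.
Year 2: DB = ⌊$239,332 × 200%/9⌋ = $53,184; SL = ⌊$205,932/8⌋ = $25,741 → take DB $53,184. Book value $186,148.
Year 3: DB = ⌊$186,148 × 200%/9⌋ = $41,366; SL = ⌊$152,748/7⌋ = $21,821 → take DB $41,366. Book value $144,782.
Year 4: DB = ⌊$144,782 × 200%/9⌋ = $32,173; SL = ⌊$111,382/6⌋ = $18,563 → take DB $32,173. Book value $112,609.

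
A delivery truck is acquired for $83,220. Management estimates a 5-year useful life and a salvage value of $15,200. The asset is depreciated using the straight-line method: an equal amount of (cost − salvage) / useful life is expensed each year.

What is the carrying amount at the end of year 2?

$56,012

Depreciable base = $83,220 − $15,200 = $68,020.
Annual expense = $68,020 / 5 = $13,604.
End of year 1: book value $69,616.
End of year 2: book value $56,012.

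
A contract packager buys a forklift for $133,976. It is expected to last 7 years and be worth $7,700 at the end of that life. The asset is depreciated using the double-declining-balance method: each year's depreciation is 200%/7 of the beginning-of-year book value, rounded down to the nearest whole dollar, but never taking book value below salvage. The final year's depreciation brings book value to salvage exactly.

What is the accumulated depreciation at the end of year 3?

Depreciable base = $133,976 − $7,700 = $126,276.
Year 1: ⌊$133,976 × 200%/7⌋ = $38,278. Book value $95,698.
Year 2: ⌊$95,698 × 200%/7⌋ = $27,342. Book value $68,356.
Year 3: ⌊$68,356 × 200%/7⌋ = $19,530. Book value $48,826.
Accumulated through year 3 = $133,976 − $48,826 = $85,150.

$85,150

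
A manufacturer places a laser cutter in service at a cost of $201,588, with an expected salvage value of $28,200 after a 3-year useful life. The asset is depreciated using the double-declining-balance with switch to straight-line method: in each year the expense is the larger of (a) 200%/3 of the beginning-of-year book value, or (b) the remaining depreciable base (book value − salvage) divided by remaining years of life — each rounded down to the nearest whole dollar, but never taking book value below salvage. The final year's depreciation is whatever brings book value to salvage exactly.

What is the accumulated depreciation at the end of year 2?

Depreciable base = $201,588 − $28,200 = $173,388.
Year 1: DB = ⌊$201,588 × 200%/3⌋ = $134,392; SL = ⌊$173,388/3⌋ = $57,796 → take DB $134,392. Book value $67,196.
Year 2: DB = ⌊$67,196 × 200%/3⌋ = $44,797; SL = ⌊$38,996/2⌋ = $19,498 → take DB $44,797, capped at $38,996. Book value $28,200.
Accumulated through year 2 = $201,588 − $28,200 = $173,388.

$173,388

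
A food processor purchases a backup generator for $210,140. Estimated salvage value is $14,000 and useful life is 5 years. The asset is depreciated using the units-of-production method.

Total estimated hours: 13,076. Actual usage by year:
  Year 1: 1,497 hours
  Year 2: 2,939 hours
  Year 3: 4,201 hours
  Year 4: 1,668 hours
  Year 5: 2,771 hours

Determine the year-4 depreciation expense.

$25,020

Depreciable base = $210,140 − $14,000 = $196,140.
Rate = $196,140 / 13,076 hours = $15 per hour.
Year 1: 1,497 × $15 = $22,455. Book value $187,685.
Year 2: 2,939 × $15 = $44,085. Book value $143,600.
Year 3: 4,201 × $15 = $63,015. Book value $80,585.
Year 4: 1,668 × $15 = $25,020. Book value $55,565.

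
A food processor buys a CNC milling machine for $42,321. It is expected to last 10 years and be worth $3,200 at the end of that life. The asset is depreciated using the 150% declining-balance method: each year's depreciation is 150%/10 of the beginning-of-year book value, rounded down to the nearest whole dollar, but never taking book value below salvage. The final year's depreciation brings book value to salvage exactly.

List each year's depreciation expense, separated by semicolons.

Depreciable base = $42,321 − $3,200 = $39,121.
Year 1: ⌊$42,321 × 150%/10⌋ = $6,348. Book value $35,973.
Year 2: ⌊$35,973 × 150%/10⌋ = $5,395. Book value $30,578.
Year 3: ⌊$30,578 × 150%/10⌋ = $4,586. Book value $25,992.
Year 4: ⌊$25,992 × 150%/10⌋ = $3,898. Book value $22,094.
Year 5: ⌊$22,094 × 150%/10⌋ = $3,314. Book value $18,780.
Year 6: ⌊$18,780 × 150%/10⌋ = $2,817. Book value $15,963.
Year 7: ⌊$15,963 × 150%/10⌋ = $2,394. Book value $13,569.
Year 8: ⌊$13,569 × 150%/10⌋ = $2,035. Book value $11,534.
Year 9: ⌊$11,534 × 150%/10⌋ = $1,730. Book value $9,804.
Year 10 (final): $9,804 − $3,200 = $6,604. Book value $3,200.

$6,348; $5,395; $4,586; $3,898; $3,314; $2,817; $2,394; $2,035; $1,730; $6,604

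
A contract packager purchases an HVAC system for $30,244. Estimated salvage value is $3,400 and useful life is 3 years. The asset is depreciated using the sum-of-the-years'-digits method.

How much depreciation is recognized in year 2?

Depreciable base = $30,244 − $3,400 = $26,844.
Sum of the years' digits = 3+2+1 = 6.
Year 1: $26,844 × 3/6 = $13,422. Book value $16,822.
Year 2: $26,844 × 2/6 = $8,948. Book value $7,874.

$8,948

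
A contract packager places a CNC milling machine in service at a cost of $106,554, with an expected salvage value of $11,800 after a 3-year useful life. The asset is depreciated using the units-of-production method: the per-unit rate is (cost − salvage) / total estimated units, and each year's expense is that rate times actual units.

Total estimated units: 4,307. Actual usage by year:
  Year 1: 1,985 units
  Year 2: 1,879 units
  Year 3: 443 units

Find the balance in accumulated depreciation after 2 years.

$85,008

Depreciable base = $106,554 − $11,800 = $94,754.
Rate = $94,754 / 4,307 units = $22 per unit.
Year 1: 1,985 × $22 = $43,670. Book value $62,884.
Year 2: 1,879 × $22 = $41,338. Book value $21,546.
Accumulated through year 2 = $106,554 − $21,546 = $85,008.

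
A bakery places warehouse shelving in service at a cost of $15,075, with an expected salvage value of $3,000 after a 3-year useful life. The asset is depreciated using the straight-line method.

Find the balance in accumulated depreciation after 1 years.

Depreciable base = $15,075 − $3,000 = $12,075.
Annual expense = $12,075 / 3 = $4,025.
End of year 1: book value $11,050.
Accumulated through year 1 = $15,075 − $11,050 = $4,025.

$4,025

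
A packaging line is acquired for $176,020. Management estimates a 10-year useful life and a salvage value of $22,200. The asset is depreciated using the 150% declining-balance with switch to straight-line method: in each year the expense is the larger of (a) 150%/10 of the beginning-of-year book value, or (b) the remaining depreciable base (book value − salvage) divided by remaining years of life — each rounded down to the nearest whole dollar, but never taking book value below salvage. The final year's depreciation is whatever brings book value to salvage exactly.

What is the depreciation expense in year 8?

Depreciable base = $176,020 − $22,200 = $153,820.
Year 1: DB = ⌊$176,020 × 150%/10⌋ = $26,403; SL = ⌊$153,820/10⌋ = $15,382 → take DB $26,403. Book value $149,617.
Year 2: DB = ⌊$149,617 × 150%/10⌋ = $22,442; SL = ⌊$127,417/9⌋ = $14,157 → take DB $22,442. Book value $127,175.
Year 3: DB = ⌊$127,175 × 150%/10⌋ = $19,076; SL = ⌊$104,975/8⌋ = $13,121 → take DB $19,076. Book value $108,099.
Year 4: DB = ⌊$108,099 × 150%/10⌋ = $16,214; SL = ⌊$85,899/7⌋ = $12,271 → take DB $16,214. Book value $91,885.
Year 5: DB = ⌊$91,885 × 150%/10⌋ = $13,782; SL = ⌊$69,685/6⌋ = $11,614 → take DB $13,782. Book value $78,103.
Year 6: DB = ⌊$78,103 × 150%/10⌋ = $11,715; SL = ⌊$55,903/5⌋ = $11,180 → take DB $11,715. Book value $66,388.
Year 7: DB = ⌊$66,388 × 150%/10⌋ = $9,958; SL = ⌊$44,188/4⌋ = $11,047 → take SL $11,047. Book value $55,341.
Year 8: DB = ⌊$55,341 × 150%/10⌋ = $8,301; SL = ⌊$33,141/3⌋ = $11,047 → take SL $11,047. Book value $44,294.

$11,047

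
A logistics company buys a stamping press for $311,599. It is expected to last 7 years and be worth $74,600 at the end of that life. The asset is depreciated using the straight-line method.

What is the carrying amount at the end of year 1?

Depreciable base = $311,599 − $74,600 = $236,999.
Annual expense = $236,999 / 7 = $33,857.
End of year 1: book value $277,742.

$277,742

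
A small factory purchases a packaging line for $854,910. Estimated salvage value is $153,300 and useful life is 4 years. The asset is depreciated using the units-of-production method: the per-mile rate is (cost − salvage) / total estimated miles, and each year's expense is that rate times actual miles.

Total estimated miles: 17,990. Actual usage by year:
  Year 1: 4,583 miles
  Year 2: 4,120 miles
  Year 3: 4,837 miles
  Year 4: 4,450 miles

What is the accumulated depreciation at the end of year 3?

Depreciable base = $854,910 − $153,300 = $701,610.
Rate = $701,610 / 17,990 miles = $39 per mile.
Year 1: 4,583 × $39 = $178,737. Book value $676,173.
Year 2: 4,120 × $39 = $160,680. Book value $515,493.
Year 3: 4,837 × $39 = $188,643. Book value $326,850.
Accumulated through year 3 = $854,910 − $326,850 = $528,060.

$528,060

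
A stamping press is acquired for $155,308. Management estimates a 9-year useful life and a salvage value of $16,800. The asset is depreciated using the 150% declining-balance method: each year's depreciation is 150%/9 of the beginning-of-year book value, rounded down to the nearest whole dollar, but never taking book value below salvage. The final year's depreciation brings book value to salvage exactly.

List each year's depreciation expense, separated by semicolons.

Depreciable base = $155,308 − $16,800 = $138,508.
Year 1: ⌊$155,308 × 150%/9⌋ = $25,884. Book value $129,424.
Year 2: ⌊$129,424 × 150%/9⌋ = $21,570. Book value $107,854.
Year 3: ⌊$107,854 × 150%/9⌋ = $17,975. Book value $89,879.
Year 4: ⌊$89,879 × 150%/9⌋ = $14,979. Book value $74,900.
Year 5: ⌊$74,900 × 150%/9⌋ = $12,483. Book value $62,417.
Year 6: ⌊$62,417 × 150%/9⌋ = $10,402. Book value $52,015.
Year 7: ⌊$52,015 × 150%/9⌋ = $8,669. Book value $43,346.
Year 8: ⌊$43,346 × 150%/9⌋ = $7,224. Book value $36,122.
Year 9 (final): $36,122 − $16,800 = $19,322. Book value $16,800.

$25,884; $21,570; $17,975; $14,979; $12,483; $10,402; $8,669; $7,224; $19,322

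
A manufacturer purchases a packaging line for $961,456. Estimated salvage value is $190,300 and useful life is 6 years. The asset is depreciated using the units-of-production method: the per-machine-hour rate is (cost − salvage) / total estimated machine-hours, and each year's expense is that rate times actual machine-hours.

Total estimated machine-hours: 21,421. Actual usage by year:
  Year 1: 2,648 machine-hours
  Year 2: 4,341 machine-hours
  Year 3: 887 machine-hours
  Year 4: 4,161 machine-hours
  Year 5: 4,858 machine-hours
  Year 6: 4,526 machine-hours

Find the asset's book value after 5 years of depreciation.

$353,236

Depreciable base = $961,456 − $190,300 = $771,156.
Rate = $771,156 / 21,421 machine-hours = $36 per machine-hour.
Year 1: 2,648 × $36 = $95,328. Book value $866,128.
Year 2: 4,341 × $36 = $156,276. Book value $709,852.
Year 3: 887 × $36 = $31,932. Book value $677,920.
Year 4: 4,161 × $36 = $149,796. Book value $528,124.
Year 5: 4,858 × $36 = $174,888. Book value $353,236.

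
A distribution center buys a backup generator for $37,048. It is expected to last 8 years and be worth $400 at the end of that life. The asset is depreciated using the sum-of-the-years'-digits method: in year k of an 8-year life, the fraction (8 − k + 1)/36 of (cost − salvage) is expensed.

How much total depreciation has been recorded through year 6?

Depreciable base = $37,048 − $400 = $36,648.
Sum of the years' digits = 8+7+6+5+4+3+2+1 = 36.
Year 1: $36,648 × 8/36 = $8,144. Book value $28,904.
Year 2: $36,648 × 7/36 = $7,126. Book value $21,778.
Year 3: $36,648 × 6/36 = $6,108. Book value $15,670.
Year 4: $36,648 × 5/36 = $5,090. Book value $10,580.
Year 5: $36,648 × 4/36 = $4,072. Book value $6,508.
Year 6: $36,648 × 3/36 = $3,054. Book value $3,454.
Accumulated through year 6 = $37,048 − $3,454 = $33,594.

$33,594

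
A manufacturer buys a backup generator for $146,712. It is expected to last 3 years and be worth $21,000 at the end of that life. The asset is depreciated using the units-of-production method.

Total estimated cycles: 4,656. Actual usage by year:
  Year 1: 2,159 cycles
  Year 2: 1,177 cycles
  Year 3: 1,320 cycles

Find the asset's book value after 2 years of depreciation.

Depreciable base = $146,712 − $21,000 = $125,712.
Rate = $125,712 / 4,656 cycles = $27 per cycle.
Year 1: 2,159 × $27 = $58,293. Book value $88,419.
Year 2: 1,177 × $27 = $31,779. Book value $56,640.

$56,640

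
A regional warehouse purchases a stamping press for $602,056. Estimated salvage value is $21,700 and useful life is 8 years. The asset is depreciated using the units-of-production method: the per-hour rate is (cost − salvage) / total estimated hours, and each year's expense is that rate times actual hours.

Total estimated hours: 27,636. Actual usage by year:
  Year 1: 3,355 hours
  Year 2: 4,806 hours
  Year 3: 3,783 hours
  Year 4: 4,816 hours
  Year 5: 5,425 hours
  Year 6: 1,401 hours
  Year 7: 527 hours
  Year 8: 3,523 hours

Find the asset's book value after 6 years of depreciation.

$106,750

Depreciable base = $602,056 − $21,700 = $580,356.
Rate = $580,356 / 27,636 hours = $21 per hour.
Year 1: 3,355 × $21 = $70,455. Book value $531,601.
Year 2: 4,806 × $21 = $100,926. Book value $430,675.
Year 3: 3,783 × $21 = $79,443. Book value $351,232.
Year 4: 4,816 × $21 = $101,136. Book value $250,096.
Year 5: 5,425 × $21 = $113,925. Book value $136,171.
Year 6: 1,401 × $21 = $29,421. Book value $106,750.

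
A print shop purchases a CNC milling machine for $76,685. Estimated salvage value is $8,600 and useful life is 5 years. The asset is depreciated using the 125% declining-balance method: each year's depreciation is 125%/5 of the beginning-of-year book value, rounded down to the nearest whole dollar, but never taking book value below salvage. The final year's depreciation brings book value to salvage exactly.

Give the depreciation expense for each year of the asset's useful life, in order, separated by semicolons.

Depreciable base = $76,685 − $8,600 = $68,085.
Year 1: ⌊$76,685 × 125%/5⌋ = $19,171. Book value $57,514.
Year 2: ⌊$57,514 × 125%/5⌋ = $14,378. Book value $43,136.
Year 3: ⌊$43,136 × 125%/5⌋ = $10,784. Book value $32,352.
Year 4: ⌊$32,352 × 125%/5⌋ = $8,088. Book value $24,264.
Year 5 (final): $24,264 − $8,600 = $15,664. Book value $8,600.

$19,171; $14,378; $10,784; $8,088; $15,664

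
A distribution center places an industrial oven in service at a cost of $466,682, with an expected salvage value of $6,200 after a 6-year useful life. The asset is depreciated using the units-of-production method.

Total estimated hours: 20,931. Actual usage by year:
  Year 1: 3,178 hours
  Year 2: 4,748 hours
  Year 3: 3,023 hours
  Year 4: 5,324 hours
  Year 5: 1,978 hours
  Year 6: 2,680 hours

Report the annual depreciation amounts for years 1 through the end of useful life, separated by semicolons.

Depreciable base = $466,682 − $6,200 = $460,482.
Rate = $460,482 / 20,931 hours = $22 per hour.
Year 1: 3,178 × $22 = $69,916. Book value $396,766.
Year 2: 4,748 × $22 = $104,456. Book value $292,310.
Year 3: 3,023 × $22 = $66,506. Book value $225,804.
Year 4: 5,324 × $22 = $117,128. Book value $108,676.
Year 5: 1,978 × $22 = $43,516. Book value $65,160.
Year 6: 2,680 × $22 = $58,960. Book value $6,200.

$69,916; $104,456; $66,506; $117,128; $43,516; $58,960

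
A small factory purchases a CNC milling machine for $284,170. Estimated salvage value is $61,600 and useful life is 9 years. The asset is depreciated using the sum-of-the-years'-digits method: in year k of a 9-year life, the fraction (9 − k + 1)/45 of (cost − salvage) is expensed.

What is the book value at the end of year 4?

Depreciable base = $284,170 − $61,600 = $222,570.
Sum of the years' digits = 9+8+7+6+5+4+3+2+1 = 45.
Year 1: $222,570 × 9/45 = $44,514. Book value $239,656.
Year 2: $222,570 × 8/45 = $39,568. Book value $200,088.
Year 3: $222,570 × 7/45 = $34,622. Book value $165,466.
Year 4: $222,570 × 6/45 = $29,676. Book value $135,790.

$135,790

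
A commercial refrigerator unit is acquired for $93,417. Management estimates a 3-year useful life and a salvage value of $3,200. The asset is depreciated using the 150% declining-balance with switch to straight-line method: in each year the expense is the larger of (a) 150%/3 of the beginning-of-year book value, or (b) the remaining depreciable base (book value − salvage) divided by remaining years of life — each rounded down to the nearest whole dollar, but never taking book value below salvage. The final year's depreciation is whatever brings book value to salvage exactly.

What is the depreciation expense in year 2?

$23,354

Depreciable base = $93,417 − $3,200 = $90,217.
Year 1: DB = ⌊$93,417 × 150%/3⌋ = $46,708; SL = ⌊$90,217/3⌋ = $30,072 → take DB $46,708. Book value $46,709.
Year 2: DB = ⌊$46,709 × 150%/3⌋ = $23,354; SL = ⌊$43,509/2⌋ = $21,754 → take DB $23,354. Book value $23,355.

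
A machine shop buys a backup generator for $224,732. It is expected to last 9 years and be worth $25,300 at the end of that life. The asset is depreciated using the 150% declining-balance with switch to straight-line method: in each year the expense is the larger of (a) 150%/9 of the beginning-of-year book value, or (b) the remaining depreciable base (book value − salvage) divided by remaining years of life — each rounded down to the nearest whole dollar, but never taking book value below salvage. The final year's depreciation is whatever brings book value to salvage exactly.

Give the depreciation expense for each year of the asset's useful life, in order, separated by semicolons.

Depreciable base = $224,732 − $25,300 = $199,432.
Year 1: DB = ⌊$224,732 × 150%/9⌋ = $37,455; SL = ⌊$199,432/9⌋ = $22,159 → take DB $37,455. Book value $187,277.
Year 2: DB = ⌊$187,277 × 150%/9⌋ = $31,212; SL = ⌊$161,977/8⌋ = $20,247 → take DB $31,212. Book value $156,065.
Year 3: DB = ⌊$156,065 × 150%/9⌋ = $26,010; SL = ⌊$130,765/7⌋ = $18,680 → take DB $26,010. Book value $130,055.
Year 4: DB = ⌊$130,055 × 150%/9⌋ = $21,675; SL = ⌊$104,755/6⌋ = $17,459 → take DB $21,675. Book value $108,380.
Year 5: DB = ⌊$108,380 × 150%/9⌋ = $18,063; SL = ⌊$83,080/5⌋ = $16,616 → take DB $18,063. Book value $90,317.
Year 6: DB = ⌊$90,317 × 150%/9⌋ = $15,052; SL = ⌊$65,017/4⌋ = $16,254 → take SL $16,254. Book value $74,063.
Year 7: DB = ⌊$74,063 × 150%/9⌋ = $12,343; SL = ⌊$48,763/3⌋ = $16,254 → take SL $16,254. Book value $57,809.
Year 8: DB = ⌊$57,809 × 150%/9⌋ = $9,634; SL = ⌊$32,509/2⌋ = $16,254 → take SL $16,254. Book value $41,555.
Year 9 (final): $41,555 − $25,300 = $16,255. Book value $25,300.

$37,455; $31,212; $26,010; $21,675; $18,063; $16,254; $16,254; $16,254; $16,255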